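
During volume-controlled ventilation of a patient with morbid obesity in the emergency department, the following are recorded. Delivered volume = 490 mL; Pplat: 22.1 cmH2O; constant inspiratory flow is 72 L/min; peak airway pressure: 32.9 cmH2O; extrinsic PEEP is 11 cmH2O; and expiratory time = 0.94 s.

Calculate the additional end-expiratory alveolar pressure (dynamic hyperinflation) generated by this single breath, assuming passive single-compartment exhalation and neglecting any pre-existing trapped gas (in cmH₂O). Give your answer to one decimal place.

1.0

Flow: 72 L/min ÷ 60 = 1.2 L/s.
R = (PIP − Pplat)/V̇ = (32.9 − 22.1) / 1.2 = 10.8/1.2 = 9.0 cmH2O·s/L.
C = Vt/(Pplat − PEEP) = 490.0 / (22.1 − 11) = 490.0/11.1 = 44.144 mL/cmH2O.
τ = R × C = 9.0 × 0.04414 L/cmH2O = 0.3973 s.
Fraction remaining = e^(−Te/τ) = e^(−0.94/0.3973) = 0.09386; trapped volume = 490.0 × 0.09386 = 45.991 mL.
Additional alveolar pressure from trapping ≈ V_trapped / C = 45.991 / 44.144 = 1.042 cmH2O.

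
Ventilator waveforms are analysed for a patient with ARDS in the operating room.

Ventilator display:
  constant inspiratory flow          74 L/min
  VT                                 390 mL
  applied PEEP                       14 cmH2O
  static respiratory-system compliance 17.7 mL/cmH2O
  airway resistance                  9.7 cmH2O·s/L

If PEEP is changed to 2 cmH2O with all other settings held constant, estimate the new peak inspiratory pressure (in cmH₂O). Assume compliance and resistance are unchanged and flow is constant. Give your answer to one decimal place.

Flow: 74 L/min ÷ 60 = 1.2333 L/s.
PIP = Vt/C + R·V̇ + PEEP (constant-flow equation of motion).
Only the baseline term changes: ΔPIP = ΔPEEP = 2 − 14 = -12.0 cmH2O.
Original PIP = 390/17.7 + 9.7×1.2333 + 14 = 47.997 cmH2O; new PIP = 47.997 + (-12.0) = 35.997 cmH2O.

36.0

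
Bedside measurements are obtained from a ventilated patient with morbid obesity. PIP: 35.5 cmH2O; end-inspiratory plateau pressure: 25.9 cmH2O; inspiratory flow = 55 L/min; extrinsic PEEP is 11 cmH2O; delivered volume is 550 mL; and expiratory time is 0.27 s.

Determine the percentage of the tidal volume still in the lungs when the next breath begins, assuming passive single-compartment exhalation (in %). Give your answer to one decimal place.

49.7

Flow: 55 L/min ÷ 60 = 0.9167 L/s.
R = (PIP − Pplat)/V̇ = (35.5 − 25.9) / 0.9167 = 9.6/0.9167 = 10.472 cmH2O·s/L.
C = Vt/(Pplat − PEEP) = 550.0 / (25.9 − 11) = 550.0/14.9 = 36.913 mL/cmH2O.
τ = R × C = 10.472 × 0.03691 L/cmH2O = 0.3865 s.
Fraction remaining at end-expiration = e^(−Te/τ) = e^(−0.27/0.3865) = 0.4973 → 49.73%.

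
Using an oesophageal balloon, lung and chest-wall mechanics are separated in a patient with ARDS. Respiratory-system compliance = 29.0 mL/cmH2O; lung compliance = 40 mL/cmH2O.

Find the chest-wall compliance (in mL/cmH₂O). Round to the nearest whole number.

1/Ccw = 1/Crs − 1/CL.
1/Ccw = 1/29.0 − 1/40 = 0.009483.
Ccw = 105.45 mL/cmH2O.

105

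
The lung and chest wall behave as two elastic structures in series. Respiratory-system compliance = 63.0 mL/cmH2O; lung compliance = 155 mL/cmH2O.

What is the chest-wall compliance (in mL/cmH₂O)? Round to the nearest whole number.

106

1/Ccw = 1/Crs − 1/CL.
1/Ccw = 1/63.0 − 1/155 = 0.009421.
Ccw = 106.15 mL/cmH2O.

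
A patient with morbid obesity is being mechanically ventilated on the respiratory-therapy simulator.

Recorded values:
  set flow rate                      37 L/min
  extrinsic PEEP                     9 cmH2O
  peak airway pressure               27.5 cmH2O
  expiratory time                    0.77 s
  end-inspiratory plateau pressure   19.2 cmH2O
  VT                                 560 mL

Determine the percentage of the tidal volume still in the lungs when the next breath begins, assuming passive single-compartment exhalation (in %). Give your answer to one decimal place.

Flow: 37 L/min ÷ 60 = 0.6167 L/s.
R = (PIP − Pplat)/V̇ = (27.5 − 19.2) / 0.6167 = 8.3/0.6167 = 13.459 cmH2O·s/L.
C = Vt/(Pplat − PEEP) = 560.0 / (19.2 − 9) = 560.0/10.2 = 54.902 mL/cmH2O.
τ = R × C = 13.459 × 0.0549 L/cmH2O = 0.7389 s.
Fraction remaining at end-expiration = e^(−Te/τ) = e^(−0.77/0.7389) = 0.3527 → 35.27%.

35.3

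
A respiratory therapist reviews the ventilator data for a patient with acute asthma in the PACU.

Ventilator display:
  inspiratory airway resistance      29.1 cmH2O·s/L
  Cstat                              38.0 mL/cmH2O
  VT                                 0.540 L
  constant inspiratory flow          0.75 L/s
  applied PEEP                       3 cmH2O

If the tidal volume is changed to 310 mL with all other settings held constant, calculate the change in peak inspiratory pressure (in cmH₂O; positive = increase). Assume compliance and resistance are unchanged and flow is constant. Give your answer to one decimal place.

PIP = Vt/C + R·V̇ + PEEP (constant-flow equation of motion).
Only the elastic term changes: ΔPIP = ΔVt / C = (310 − 540) / 38.0 = -6.053 cmH2O.

-6.1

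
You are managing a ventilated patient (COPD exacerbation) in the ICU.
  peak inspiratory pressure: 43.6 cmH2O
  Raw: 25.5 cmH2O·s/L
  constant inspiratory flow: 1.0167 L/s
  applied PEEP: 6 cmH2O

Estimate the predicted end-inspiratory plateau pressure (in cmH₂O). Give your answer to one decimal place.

Pplat = PIP − Raw × flow = 43.6 − 25.5 × 1.0167 = 43.6 − 25.926 = 17.674 cmH2O.

17.7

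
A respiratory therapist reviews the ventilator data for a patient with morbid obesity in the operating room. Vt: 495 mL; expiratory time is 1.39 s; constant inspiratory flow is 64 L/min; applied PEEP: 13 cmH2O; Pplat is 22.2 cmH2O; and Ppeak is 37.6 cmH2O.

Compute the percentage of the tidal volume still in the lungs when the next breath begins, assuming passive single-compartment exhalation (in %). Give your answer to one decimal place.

Flow: 64 L/min ÷ 60 = 1.0667 L/s.
R = (PIP − Pplat)/V̇ = (37.6 − 22.2) / 1.0667 = 15.4/1.0667 = 14.437 cmH2O·s/L.
C = Vt/(Pplat − PEEP) = 495.0 / (22.2 − 13) = 495.0/9.2 = 53.804 mL/cmH2O.
τ = R × C = 14.437 × 0.0538 L/cmH2O = 0.7767 s.
Fraction remaining at end-expiration = e^(−Te/τ) = e^(−1.39/0.7767) = 0.167 → 16.7%.

16.7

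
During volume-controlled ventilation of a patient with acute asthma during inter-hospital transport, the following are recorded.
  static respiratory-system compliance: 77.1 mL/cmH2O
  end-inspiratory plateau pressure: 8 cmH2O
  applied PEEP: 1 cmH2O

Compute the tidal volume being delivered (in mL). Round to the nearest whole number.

Vt = Cstat × (Pplat − PEEP) = 77.1 × (8 − 1) = 77.1 × 7.0 = 539.7 mL.

540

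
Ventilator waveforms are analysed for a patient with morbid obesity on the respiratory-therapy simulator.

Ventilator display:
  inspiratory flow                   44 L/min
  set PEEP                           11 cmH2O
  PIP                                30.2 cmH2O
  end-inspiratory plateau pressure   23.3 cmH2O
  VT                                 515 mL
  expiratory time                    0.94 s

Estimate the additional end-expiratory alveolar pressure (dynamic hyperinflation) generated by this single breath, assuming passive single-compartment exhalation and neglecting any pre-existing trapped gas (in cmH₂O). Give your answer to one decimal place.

Flow: 44 L/min ÷ 60 = 0.7333 L/s.
R = (PIP − Pplat)/V̇ = (30.2 − 23.3) / 0.7333 = 6.9/0.7333 = 9.41 cmH2O·s/L.
C = Vt/(Pplat − PEEP) = 515.0 / (23.3 − 11) = 515.0/12.3 = 41.87 mL/cmH2O.
τ = R × C = 9.41 × 0.04187 L/cmH2O = 0.394 s.
Fraction remaining = e^(−Te/τ) = e^(−0.94/0.394) = 0.09202; trapped volume = 515.0 × 0.09202 = 47.39 mL.
Additional alveolar pressure from trapping ≈ V_trapped / C = 47.39 / 41.87 = 1.132 cmH2O.

1.1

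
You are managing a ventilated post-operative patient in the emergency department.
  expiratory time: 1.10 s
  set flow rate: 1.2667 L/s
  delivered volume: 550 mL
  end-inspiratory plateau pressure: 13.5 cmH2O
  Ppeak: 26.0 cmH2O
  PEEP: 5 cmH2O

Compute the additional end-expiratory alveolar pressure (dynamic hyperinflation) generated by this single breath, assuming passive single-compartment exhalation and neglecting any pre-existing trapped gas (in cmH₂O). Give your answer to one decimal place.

R = (PIP − Pplat)/V̇ = (26.0 − 13.5) / 1.2667 = 12.5/1.2667 = 9.868 cmH2O·s/L.
C = Vt/(Pplat − PEEP) = 550.0 / (13.5 − 5) = 550.0/8.5 = 64.706 mL/cmH2O.
τ = R × C = 9.868 × 0.06471 L/cmH2O = 0.6386 s.
Fraction remaining = e^(−Te/τ) = e^(−1.10/0.6386) = 0.1786; trapped volume = 550.0 × 0.1786 = 98.23 mL.
Additional alveolar pressure from trapping ≈ V_trapped / C = 98.23 / 64.706 = 1.518 cmH2O.

1.5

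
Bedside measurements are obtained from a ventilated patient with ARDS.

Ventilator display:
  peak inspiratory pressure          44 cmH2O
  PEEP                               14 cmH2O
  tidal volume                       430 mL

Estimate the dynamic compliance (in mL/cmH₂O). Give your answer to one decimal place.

14.3

Dynamic compliance = Vt / (PIP − PEEP) = 430 / (44 − 14) = 430 / 30.0 = 14.333 mL/cmH2O.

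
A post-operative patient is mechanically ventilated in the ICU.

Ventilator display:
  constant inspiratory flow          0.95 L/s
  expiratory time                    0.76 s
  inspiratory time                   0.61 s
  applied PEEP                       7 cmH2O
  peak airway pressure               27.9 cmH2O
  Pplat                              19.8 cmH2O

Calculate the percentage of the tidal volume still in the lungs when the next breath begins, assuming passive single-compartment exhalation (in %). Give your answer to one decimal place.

Vt = flow × Ti = 0.95 L/s × 0.61 s × 1000 mL/L = 579.5 mL.
R = (PIP − Pplat)/V̇ = (27.9 − 19.8) / 0.95 = 8.1/0.95 = 8.526 cmH2O·s/L.
C = Vt/(Pplat − PEEP) = 579.5 / (19.8 − 7) = 579.5/12.8 = 45.273 mL/cmH2O.
τ = R × C = 8.526 × 0.04527 L/cmH2O = 0.386 s.
Fraction remaining at end-expiration = e^(−Te/τ) = e^(−0.76/0.386) = 0.1396 → 13.96%.

14.0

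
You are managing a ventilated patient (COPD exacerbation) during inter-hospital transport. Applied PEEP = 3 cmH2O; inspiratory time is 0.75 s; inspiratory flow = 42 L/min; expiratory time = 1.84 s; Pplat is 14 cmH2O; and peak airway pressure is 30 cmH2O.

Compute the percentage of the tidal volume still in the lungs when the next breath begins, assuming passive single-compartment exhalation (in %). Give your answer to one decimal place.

18.5

Flow: 42 L/min ÷ 60 = 0.7 L/s.
Vt = flow × Ti = 0.7 L/s × 0.75 s × 1000 mL/L = 525.0 mL.
R = (PIP − Pplat)/V̇ = (30 − 14) / 0.7 = 16.0/0.7 = 22.857 cmH2O·s/L.
C = Vt/(Pplat − PEEP) = 525.0 / (14 − 3) = 525.0/11.0 = 47.727 mL/cmH2O.
τ = R × C = 22.857 × 0.04773 L/cmH2O = 1.091 s.
Fraction remaining at end-expiration = e^(−Te/τ) = e^(−1.84/1.091) = 0.1852 → 18.52%.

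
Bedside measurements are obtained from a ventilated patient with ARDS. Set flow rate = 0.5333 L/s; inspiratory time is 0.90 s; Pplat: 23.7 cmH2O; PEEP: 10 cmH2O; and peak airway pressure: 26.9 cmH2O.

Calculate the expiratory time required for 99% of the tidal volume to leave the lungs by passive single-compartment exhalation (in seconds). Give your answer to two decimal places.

Vt = flow × Ti = 0.5333 L/s × 0.90 s × 1000 mL/L = 479.97 mL.
R = (PIP − Pplat)/V̇ = (26.9 − 23.7) / 0.5333 = 3.2/0.5333 = 6.0 cmH2O·s/L.
C = Vt/(Pplat − PEEP) = 479.97 / (23.7 − 10) = 479.97/13.7 = 35.034 mL/cmH2O.
τ = R × C = 6.0 × 0.03503 L/cmH2O = 0.2102 s.
t = −τ·ln(1 − 0.99) = −0.2102·ln(0.01) = 0.968 s.

0.97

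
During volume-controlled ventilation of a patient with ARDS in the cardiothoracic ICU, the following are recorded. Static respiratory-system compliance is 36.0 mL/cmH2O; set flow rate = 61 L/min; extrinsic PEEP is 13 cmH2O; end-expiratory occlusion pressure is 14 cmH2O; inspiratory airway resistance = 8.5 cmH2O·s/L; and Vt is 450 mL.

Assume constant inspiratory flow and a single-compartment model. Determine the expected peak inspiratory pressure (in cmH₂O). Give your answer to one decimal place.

35.1

Flow: 61 L/min ÷ 60 = 1.0167 L/s.
Total PEEP = 14 cmH2O (set 13 + intrinsic 1); this is the baseline alveolar pressure.
Equation of motion (constant flow): PIP = Vt/C + R·V̇ + PEEP.
PIP = 450/36.0 + 8.5×1.0167 + 14 = 12.5 + 8.642 + 14 = 35.142 cmH2O.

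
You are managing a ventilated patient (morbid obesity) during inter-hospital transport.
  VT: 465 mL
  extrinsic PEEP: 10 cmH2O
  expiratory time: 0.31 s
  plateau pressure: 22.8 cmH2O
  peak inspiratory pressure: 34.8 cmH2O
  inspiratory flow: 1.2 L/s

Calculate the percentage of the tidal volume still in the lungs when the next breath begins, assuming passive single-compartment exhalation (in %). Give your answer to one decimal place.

R = (PIP − Pplat)/V̇ = (34.8 − 22.8) / 1.2 = 12.0/1.2 = 10.0 cmH2O·s/L.
C = Vt/(Pplat − PEEP) = 465.0 / (22.8 − 10) = 465.0/12.8 = 36.328 mL/cmH2O.
τ = R × C = 10.0 × 0.03633 L/cmH2O = 0.3633 s.
Fraction remaining at end-expiration = e^(−Te/τ) = e^(−0.31/0.3633) = 0.426 → 42.6%.

42.6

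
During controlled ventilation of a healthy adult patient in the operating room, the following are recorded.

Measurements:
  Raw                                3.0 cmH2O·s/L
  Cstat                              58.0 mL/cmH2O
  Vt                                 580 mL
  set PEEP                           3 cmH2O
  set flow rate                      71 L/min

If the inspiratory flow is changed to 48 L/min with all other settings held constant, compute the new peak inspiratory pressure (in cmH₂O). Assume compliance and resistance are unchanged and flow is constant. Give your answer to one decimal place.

15.4

Flow: 71 L/min ÷ 60 = 1.1833 L/s.
New flow: 48 L/min ÷ 60 = 0.8 L/s.
PIP = Vt/C + R·V̇ + PEEP (constant-flow equation of motion).
Only the resistive term changes: ΔPIP = R × ΔV̇ = 3.0 × (0.8 − 1.1833) = 3.0 × -0.3833 = -1.15 cmH2O.
Original PIP = 580/58.0 + 3.0×1.1833 + 3 = 16.55 cmH2O; new PIP = 16.55 + (-1.15) = 15.4 cmH2O.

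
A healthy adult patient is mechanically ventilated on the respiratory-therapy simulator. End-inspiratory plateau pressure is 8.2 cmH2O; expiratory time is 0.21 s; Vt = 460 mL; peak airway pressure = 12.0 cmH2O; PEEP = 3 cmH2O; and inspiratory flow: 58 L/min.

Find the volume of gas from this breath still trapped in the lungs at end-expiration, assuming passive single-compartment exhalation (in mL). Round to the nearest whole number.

251

Flow: 58 L/min ÷ 60 = 0.9667 L/s.
R = (PIP − Pplat)/V̇ = (12.0 − 8.2) / 0.9667 = 3.8/0.9667 = 3.931 cmH2O·s/L.
C = Vt/(Pplat − PEEP) = 460.0 / (8.2 − 3) = 460.0/5.2 = 88.462 mL/cmH2O.
τ = R × C = 3.931 × 0.08846 L/cmH2O = 0.3477 s.
Fraction remaining = e^(−Te/τ) = e^(−0.21/0.3477) = 0.5466.
Trapped volume = 460.0 × 0.5466 = 251.44 mL.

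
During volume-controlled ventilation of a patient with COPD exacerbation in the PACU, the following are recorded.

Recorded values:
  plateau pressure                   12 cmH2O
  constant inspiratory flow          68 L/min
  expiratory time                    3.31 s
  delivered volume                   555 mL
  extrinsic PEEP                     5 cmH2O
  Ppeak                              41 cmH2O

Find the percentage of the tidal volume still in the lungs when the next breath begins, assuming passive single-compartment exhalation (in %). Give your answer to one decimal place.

19.6

Flow: 68 L/min ÷ 60 = 1.1333 L/s.
R = (PIP − Pplat)/V̇ = (41 − 12) / 1.1333 = 29.0/1.1333 = 25.589 cmH2O·s/L.
C = Vt/(Pplat − PEEP) = 555.0 / (12 − 5) = 555.0/7.0 = 79.286 mL/cmH2O.
τ = R × C = 25.589 × 0.07929 L/cmH2O = 2.029 s.
Fraction remaining at end-expiration = e^(−Te/τ) = e^(−3.31/2.029) = 0.1957 → 19.57%.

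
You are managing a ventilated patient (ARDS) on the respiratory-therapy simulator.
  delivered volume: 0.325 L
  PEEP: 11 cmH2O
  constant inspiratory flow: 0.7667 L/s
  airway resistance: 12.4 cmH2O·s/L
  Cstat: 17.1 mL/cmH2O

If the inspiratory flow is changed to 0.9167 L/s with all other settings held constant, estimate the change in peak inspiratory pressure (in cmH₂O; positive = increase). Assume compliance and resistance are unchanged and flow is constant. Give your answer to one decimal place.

1.9

PIP = Vt/C + R·V̇ + PEEP (constant-flow equation of motion).
Only the resistive term changes: ΔPIP = R × ΔV̇ = 12.4 × (0.9167 − 0.7667) = 12.4 × 0.15 = 1.86 cmH2O.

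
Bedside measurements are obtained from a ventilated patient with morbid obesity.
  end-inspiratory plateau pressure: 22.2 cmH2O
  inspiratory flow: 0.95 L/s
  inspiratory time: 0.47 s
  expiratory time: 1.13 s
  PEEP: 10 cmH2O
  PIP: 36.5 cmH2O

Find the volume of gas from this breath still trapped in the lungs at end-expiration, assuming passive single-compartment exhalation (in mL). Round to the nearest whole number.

Vt = flow × Ti = 0.95 L/s × 0.47 s × 1000 mL/L = 446.5 mL.
R = (PIP − Pplat)/V̇ = (36.5 − 22.2) / 0.95 = 14.3/0.95 = 15.053 cmH2O·s/L.
C = Vt/(Pplat − PEEP) = 446.5 / (22.2 − 10) = 446.5/12.2 = 36.598 mL/cmH2O.
τ = R × C = 15.053 × 0.0366 L/cmH2O = 0.5509 s.
Fraction remaining = e^(−Te/τ) = e^(−1.13/0.5509) = 0.1286.
Trapped volume = 446.5 × 0.1286 = 57.42 mL.

57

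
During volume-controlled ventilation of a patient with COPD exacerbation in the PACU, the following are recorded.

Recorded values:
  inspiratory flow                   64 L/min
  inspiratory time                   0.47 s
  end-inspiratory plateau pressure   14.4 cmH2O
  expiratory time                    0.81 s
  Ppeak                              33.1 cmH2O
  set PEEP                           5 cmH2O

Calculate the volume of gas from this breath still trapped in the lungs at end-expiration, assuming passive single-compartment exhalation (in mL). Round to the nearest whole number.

Flow: 64 L/min ÷ 60 = 1.0667 L/s.
Vt = flow × Ti = 1.0667 L/s × 0.47 s × 1000 mL/L = 501.35 mL.
R = (PIP − Pplat)/V̇ = (33.1 − 14.4) / 1.0667 = 18.7/1.0667 = 17.531 cmH2O·s/L.
C = Vt/(Pplat − PEEP) = 501.35 / (14.4 − 5) = 501.35/9.4 = 53.335 mL/cmH2O.
τ = R × C = 17.531 × 0.05334 L/cmH2O = 0.9351 s.
Fraction remaining = e^(−Te/τ) = e^(−0.81/0.9351) = 0.4205.
Trapped volume = 501.35 × 0.4205 = 210.82 mL.

211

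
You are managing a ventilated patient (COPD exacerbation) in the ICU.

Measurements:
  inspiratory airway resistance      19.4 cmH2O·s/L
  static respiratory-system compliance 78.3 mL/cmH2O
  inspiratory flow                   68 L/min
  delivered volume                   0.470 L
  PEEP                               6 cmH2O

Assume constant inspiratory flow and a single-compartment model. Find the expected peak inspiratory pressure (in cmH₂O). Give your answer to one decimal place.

34.0

Flow: 68 L/min ÷ 60 = 1.1333 L/s.
Equation of motion (constant flow): PIP = Vt/C + R·V̇ + PEEP.
PIP = 470/78.3 + 19.4×1.1333 + 6 = 6.003 + 21.986 + 6 = 33.989 cmH2O.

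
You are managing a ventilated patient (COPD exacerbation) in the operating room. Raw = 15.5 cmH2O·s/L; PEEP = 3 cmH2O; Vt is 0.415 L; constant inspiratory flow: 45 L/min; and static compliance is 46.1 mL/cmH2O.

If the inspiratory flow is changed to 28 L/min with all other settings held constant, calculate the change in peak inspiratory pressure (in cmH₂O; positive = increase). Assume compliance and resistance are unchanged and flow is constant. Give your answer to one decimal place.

-4.4

Flow: 45 L/min ÷ 60 = 0.75 L/s.
New flow: 28 L/min ÷ 60 = 0.4667 L/s.
PIP = Vt/C + R·V̇ + PEEP (constant-flow equation of motion).
Only the resistive term changes: ΔPIP = R × ΔV̇ = 15.5 × (0.4667 − 0.75) = 15.5 × -0.2833 = -4.391 cmH2O.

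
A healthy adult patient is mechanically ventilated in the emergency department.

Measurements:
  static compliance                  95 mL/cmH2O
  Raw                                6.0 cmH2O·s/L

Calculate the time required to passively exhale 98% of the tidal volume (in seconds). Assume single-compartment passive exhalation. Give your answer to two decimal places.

τ = R × C = 6.0 × 95 mL/cmH2O = 6.0 × 0.095 L/cmH2O = 0.57 s.
Exhaled fraction f = 1 − e^(−t/τ) → t = −τ·ln(1 − f) = −0.57·ln(0.02) = 2.23 s.

2.23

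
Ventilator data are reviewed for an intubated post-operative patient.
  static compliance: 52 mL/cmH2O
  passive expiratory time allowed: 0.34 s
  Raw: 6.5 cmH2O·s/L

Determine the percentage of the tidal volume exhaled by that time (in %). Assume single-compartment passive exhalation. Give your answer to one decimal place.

τ = R × C = 6.5 × 52 mL/cmH2O = 6.5 × 0.052 L/cmH2O = 0.338 s.
Passive exhalation: V(t)/V₀ = e^(−t/τ) = e^(−0.34/0.338) = 0.3657.
Fraction exhaled = 1 − 0.3657 = 0.6343 → 63.43%.

63.4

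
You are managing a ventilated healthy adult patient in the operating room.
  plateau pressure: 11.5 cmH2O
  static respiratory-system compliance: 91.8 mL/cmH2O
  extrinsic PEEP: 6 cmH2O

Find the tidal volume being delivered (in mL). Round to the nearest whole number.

Vt = Cstat × (Pplat − PEEP) = 91.8 × (11.5 − 6) = 91.8 × 5.5 = 504.9 mL.

505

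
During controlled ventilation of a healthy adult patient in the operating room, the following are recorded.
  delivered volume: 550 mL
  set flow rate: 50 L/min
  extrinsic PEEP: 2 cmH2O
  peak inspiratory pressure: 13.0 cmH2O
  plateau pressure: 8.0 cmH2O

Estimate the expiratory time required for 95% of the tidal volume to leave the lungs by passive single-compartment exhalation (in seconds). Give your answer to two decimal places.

1.65

Flow: 50 L/min ÷ 60 = 0.8333 L/s.
R = (PIP − Pplat)/V̇ = (13.0 − 8.0) / 0.8333 = 5.0/0.8333 = 6.0 cmH2O·s/L.
C = Vt/(Pplat − PEEP) = 550.0 / (8.0 − 2) = 550.0/6.0 = 91.667 mL/cmH2O.
τ = R × C = 6.0 × 0.09167 L/cmH2O = 0.55 s.
t = −τ·ln(1 − 0.95) = −0.55·ln(0.05) = 1.648 s.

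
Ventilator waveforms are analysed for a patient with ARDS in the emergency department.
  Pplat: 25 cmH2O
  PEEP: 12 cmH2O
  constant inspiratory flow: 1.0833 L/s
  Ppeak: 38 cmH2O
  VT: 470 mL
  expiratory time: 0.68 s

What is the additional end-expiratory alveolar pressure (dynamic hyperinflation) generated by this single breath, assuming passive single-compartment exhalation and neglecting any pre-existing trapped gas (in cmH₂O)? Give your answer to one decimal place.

2.7

R = (PIP − Pplat)/V̇ = (38 − 25) / 1.0833 = 13.0/1.0833 = 12.0 cmH2O·s/L.
C = Vt/(Pplat − PEEP) = 470.0 / (25 − 12) = 470.0/13.0 = 36.154 mL/cmH2O.
τ = R × C = 12.0 × 0.03615 L/cmH2O = 0.4338 s.
Fraction remaining = e^(−Te/τ) = e^(−0.68/0.4338) = 0.2086; trapped volume = 470.0 × 0.2086 = 98.042 mL.
Additional alveolar pressure from trapping ≈ V_trapped / C = 98.042 / 36.154 = 2.712 cmH2O.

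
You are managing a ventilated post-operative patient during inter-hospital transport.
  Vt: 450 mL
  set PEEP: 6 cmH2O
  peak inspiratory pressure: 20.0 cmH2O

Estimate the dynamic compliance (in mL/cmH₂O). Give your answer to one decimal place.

Dynamic compliance = Vt / (PIP − PEEP) = 450 / (20.0 − 6) = 450 / 14.0 = 32.143 mL/cmH2O.

32.1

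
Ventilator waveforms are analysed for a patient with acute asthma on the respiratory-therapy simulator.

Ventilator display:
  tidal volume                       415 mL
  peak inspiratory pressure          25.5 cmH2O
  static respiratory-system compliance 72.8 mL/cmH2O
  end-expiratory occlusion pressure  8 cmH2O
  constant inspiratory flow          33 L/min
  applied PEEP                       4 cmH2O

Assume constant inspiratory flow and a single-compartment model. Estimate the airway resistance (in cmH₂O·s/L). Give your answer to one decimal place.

Flow: 33 L/min ÷ 60 = 0.55 L/s.
Total PEEP = 8 cmH2O (set 4 + intrinsic 4); this is the baseline alveolar pressure.
Equation of motion (constant flow): PIP = Vt/C + R·V̇ + PEEP.
R·V̇ = PIP − Vt/C − PEEP = 25.5 − 415/72.8 − 8 = 25.5 − 5.701 − 8 = 11.799 cmH2O.
R = 11.799 / 0.55 = 21.453 cmH2O·s/L.

21.5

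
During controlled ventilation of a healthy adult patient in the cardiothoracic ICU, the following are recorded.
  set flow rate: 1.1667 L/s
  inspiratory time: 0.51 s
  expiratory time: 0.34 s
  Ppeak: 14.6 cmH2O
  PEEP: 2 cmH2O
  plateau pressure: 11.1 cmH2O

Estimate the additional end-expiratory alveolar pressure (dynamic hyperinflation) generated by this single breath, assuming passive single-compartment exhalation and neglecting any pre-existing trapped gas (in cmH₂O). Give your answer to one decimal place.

1.6

Vt = flow × Ti = 1.1667 L/s × 0.51 s × 1000 mL/L = 595.02 mL.
R = (PIP − Pplat)/V̇ = (14.6 − 11.1) / 1.1667 = 3.5/1.1667 = 3.0 cmH2O·s/L.
C = Vt/(Pplat − PEEP) = 595.02 / (11.1 − 2) = 595.02/9.1 = 65.387 mL/cmH2O.
τ = R × C = 3.0 × 0.06539 L/cmH2O = 0.1962 s.
Fraction remaining = e^(−Te/τ) = e^(−0.34/0.1962) = 0.1768; trapped volume = 595.02 × 0.1768 = 105.2 mL.
Additional alveolar pressure from trapping ≈ V_trapped / C = 105.2 / 65.387 = 1.609 cmH2O.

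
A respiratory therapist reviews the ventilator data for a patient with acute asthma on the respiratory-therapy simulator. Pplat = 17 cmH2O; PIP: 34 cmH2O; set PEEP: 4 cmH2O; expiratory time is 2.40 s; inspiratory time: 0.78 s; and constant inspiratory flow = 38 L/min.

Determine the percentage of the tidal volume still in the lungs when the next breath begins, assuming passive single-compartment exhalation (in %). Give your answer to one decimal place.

9.5

Flow: 38 L/min ÷ 60 = 0.6333 L/s.
Vt = flow × Ti = 0.6333 L/s × 0.78 s × 1000 mL/L = 493.97 mL.
R = (PIP − Pplat)/V̇ = (34 − 17) / 0.6333 = 17.0/0.6333 = 26.844 cmH2O·s/L.
C = Vt/(Pplat − PEEP) = 493.97 / (17 − 4) = 493.97/13.0 = 37.998 mL/cmH2O.
τ = R × C = 26.844 × 0.038 L/cmH2O = 1.02 s.
Fraction remaining at end-expiration = e^(−Te/τ) = e^(−2.40/1.02) = 0.09509 → 9.509%.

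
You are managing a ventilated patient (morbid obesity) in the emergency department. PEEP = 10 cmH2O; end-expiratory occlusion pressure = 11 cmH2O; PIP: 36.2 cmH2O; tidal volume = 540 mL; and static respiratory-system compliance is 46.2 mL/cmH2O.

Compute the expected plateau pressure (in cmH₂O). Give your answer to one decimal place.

End-expiratory occlusion gives total PEEP = 11 cmH2O (intrinsic PEEP = 11 − 10 = 1). Use total PEEP for the elastic gradient.
Pplat = PEEPtotal + Vt / Cstat = 11 + 540 / 46.2 = 11 + 11.688 = 22.688 cmH2O.

22.7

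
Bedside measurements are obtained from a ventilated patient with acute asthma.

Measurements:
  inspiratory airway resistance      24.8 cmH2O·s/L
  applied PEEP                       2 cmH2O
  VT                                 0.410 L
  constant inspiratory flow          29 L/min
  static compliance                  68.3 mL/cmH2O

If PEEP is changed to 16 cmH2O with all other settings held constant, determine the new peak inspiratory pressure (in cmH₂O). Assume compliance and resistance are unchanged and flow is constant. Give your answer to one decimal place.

Flow: 29 L/min ÷ 60 = 0.4833 L/s.
PIP = Vt/C + R·V̇ + PEEP (constant-flow equation of motion).
Only the baseline term changes: ΔPIP = ΔPEEP = 16 − 2 = 14.0 cmH2O.
Original PIP = 410/68.3 + 24.8×0.4833 + 2 = 19.989 cmH2O; new PIP = 19.989 + (14.0) = 33.989 cmH2O.

34.0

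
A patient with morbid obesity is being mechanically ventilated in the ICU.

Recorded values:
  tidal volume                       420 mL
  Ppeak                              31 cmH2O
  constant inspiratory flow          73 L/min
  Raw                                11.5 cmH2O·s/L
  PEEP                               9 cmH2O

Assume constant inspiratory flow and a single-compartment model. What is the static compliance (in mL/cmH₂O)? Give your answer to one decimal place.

Flow: 73 L/min ÷ 60 = 1.2167 L/s.
Equation of motion (constant flow): PIP = Vt/C + R·V̇ + PEEP.
Vt/C = PIP − R·V̇ − PEEP = 31 − 11.5×1.2167 − 9 = 31 − 13.992 − 9 = 8.008 cmH2O.
C = Vt / 8.008 = 420 / 8.008 = 52.448 mL/cmH2O.

52.4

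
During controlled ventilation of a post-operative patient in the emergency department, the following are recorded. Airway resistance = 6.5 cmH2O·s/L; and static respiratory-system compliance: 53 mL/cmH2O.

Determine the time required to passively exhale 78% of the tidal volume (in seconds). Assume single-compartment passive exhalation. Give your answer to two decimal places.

0.52

τ = R × C = 6.5 × 53 mL/cmH2O = 6.5 × 0.053 L/cmH2O = 0.3445 s.
Exhaled fraction f = 1 − e^(−t/τ) → t = −τ·ln(1 − f) = −0.3445·ln(0.22) = 0.5216 s.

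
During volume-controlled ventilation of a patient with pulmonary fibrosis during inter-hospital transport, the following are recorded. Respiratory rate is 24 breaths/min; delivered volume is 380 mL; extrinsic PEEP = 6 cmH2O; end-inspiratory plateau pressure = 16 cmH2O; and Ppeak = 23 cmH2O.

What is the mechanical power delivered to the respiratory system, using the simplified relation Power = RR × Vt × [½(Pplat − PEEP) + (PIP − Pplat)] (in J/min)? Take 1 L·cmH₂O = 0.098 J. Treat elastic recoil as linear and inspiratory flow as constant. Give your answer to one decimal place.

Per-breath work = Vt × [½(Pplat−PEEP) + (PIP−Pplat)] = 0.380 × [0.5×10.0 + 7.0] = 0.380 × 12.0 = 4.56 L·cmH2O.
Power = 24 × 4.56 = 109.44 L·cmH2O/min.
× 0.098 J/(L·cmH2O) → 10.725 J/min.

10.7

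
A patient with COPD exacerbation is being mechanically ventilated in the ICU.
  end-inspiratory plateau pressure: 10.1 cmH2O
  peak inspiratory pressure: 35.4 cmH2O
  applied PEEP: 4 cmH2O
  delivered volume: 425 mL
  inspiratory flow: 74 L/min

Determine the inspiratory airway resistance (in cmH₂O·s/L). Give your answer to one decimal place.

20.5

Flow: 74 L/min ÷ 60 = 1.2333 L/s.
Raw = (PIP − Pplat) / flow = (35.4 − 10.1) / 1.2333 = 25.3 / 1.2333 = 20.514 cmH2O·s/L.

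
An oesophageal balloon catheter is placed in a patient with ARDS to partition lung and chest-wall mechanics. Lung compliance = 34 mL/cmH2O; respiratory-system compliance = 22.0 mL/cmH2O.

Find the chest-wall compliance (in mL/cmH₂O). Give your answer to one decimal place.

1/Ccw = 1/Crs − 1/CL.
1/Ccw = 1/22.0 − 1/34 = 0.01604.
Ccw = 62.344 mL/cmH2O.

62.3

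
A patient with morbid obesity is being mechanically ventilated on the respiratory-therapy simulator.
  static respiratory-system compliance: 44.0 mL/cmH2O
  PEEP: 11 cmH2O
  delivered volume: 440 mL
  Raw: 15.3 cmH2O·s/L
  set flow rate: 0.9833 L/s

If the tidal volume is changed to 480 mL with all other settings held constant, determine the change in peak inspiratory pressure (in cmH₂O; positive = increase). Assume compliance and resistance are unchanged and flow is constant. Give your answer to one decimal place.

PIP = Vt/C + R·V̇ + PEEP (constant-flow equation of motion).
Only the elastic term changes: ΔPIP = ΔVt / C = (480 − 440) / 44.0 = 0.9091 cmH2O.

0.9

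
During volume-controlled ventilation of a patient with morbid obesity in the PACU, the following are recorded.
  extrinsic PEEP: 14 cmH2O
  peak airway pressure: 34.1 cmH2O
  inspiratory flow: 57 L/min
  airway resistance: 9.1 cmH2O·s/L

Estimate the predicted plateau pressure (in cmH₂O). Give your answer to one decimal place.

25.5

Flow: 57 L/min ÷ 60 = 0.95 L/s.
Pplat = PIP − Raw × flow = 34.1 − 9.1 × 0.95 = 34.1 − 8.645 = 25.455 cmH2O.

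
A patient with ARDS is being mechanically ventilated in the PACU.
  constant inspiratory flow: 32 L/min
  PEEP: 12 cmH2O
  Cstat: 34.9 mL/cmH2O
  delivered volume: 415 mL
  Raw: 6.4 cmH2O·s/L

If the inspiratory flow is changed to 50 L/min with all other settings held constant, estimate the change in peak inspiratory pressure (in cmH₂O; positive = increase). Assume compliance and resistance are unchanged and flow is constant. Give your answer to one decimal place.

Flow: 32 L/min ÷ 60 = 0.5333 L/s.
New flow: 50 L/min ÷ 60 = 0.8333 L/s.
PIP = Vt/C + R·V̇ + PEEP (constant-flow equation of motion).
Only the resistive term changes: ΔPIP = R × ΔV̇ = 6.4 × (0.8333 − 0.5333) = 6.4 × 0.3 = 1.92 cmH2O.

1.9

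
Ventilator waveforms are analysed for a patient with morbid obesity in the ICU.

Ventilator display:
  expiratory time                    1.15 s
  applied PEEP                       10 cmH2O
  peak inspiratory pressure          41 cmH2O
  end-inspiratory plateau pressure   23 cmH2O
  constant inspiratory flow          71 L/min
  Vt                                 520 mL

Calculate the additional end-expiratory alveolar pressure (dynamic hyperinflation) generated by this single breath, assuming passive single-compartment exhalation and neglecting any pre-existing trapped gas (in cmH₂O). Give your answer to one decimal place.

2.0

Flow: 71 L/min ÷ 60 = 1.1833 L/s.
R = (PIP − Pplat)/V̇ = (41 − 23) / 1.1833 = 18.0/1.1833 = 15.212 cmH2O·s/L.
C = Vt/(Pplat − PEEP) = 520.0 / (23 − 10) = 520.0/13.0 = 40.0 mL/cmH2O.
τ = R × C = 15.212 × 0.04 L/cmH2O = 0.6085 s.
Fraction remaining = e^(−Te/τ) = e^(−1.15/0.6085) = 0.1511; trapped volume = 520.0 × 0.1511 = 78.572 mL.
Additional alveolar pressure from trapping ≈ V_trapped / C = 78.572 / 40.0 = 1.964 cmH2O.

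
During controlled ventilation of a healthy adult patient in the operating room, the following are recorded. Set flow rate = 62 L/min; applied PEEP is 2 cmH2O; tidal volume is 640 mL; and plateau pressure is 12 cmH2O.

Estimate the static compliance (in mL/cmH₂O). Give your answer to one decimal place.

Cstat = Vt / (Pplat − PEEP) = 640 / (12 − 2) = 640 / 10.0 = 64.0 mL/cmH2O.

64.0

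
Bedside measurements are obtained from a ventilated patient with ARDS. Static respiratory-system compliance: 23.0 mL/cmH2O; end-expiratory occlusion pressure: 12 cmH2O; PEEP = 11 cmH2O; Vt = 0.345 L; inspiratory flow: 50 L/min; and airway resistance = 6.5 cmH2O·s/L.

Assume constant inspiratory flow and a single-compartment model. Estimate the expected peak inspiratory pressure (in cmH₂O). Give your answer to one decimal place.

32.4

Flow: 50 L/min ÷ 60 = 0.8333 L/s.
Total PEEP = 12 cmH2O (set 11 + intrinsic 1); this is the baseline alveolar pressure.
Equation of motion (constant flow): PIP = Vt/C + R·V̇ + PEEP.
PIP = 345/23.0 + 6.5×0.8333 + 12 = 15.0 + 5.416 + 12 = 32.416 cmH2O.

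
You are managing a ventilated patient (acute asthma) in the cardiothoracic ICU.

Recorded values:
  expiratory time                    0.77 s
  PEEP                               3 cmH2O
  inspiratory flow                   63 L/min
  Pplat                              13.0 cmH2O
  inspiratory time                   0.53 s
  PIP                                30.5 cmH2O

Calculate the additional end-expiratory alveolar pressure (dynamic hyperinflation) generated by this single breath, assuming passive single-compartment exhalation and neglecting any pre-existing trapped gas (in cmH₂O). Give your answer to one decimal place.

Flow: 63 L/min ÷ 60 = 1.05 L/s.
Vt = flow × Ti = 1.05 L/s × 0.53 s × 1000 mL/L = 556.5 mL.
R = (PIP − Pplat)/V̇ = (30.5 − 13.0) / 1.05 = 17.5/1.05 = 16.667 cmH2O·s/L.
C = Vt/(Pplat − PEEP) = 556.5 / (13.0 − 3) = 556.5/10.0 = 55.65 mL/cmH2O.
τ = R × C = 16.667 × 0.05565 L/cmH2O = 0.9275 s.
Fraction remaining = e^(−Te/τ) = e^(−0.77/0.9275) = 0.436; trapped volume = 556.5 × 0.436 = 242.63 mL.
Additional alveolar pressure from trapping ≈ V_trapped / C = 242.63 / 55.65 = 4.36 cmH2O.

4.4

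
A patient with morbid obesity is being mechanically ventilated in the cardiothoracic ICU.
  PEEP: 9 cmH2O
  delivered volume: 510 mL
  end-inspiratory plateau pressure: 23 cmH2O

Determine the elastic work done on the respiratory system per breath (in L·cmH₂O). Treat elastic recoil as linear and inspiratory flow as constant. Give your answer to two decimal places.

3.57

Elastic work ≈ ½ × (Pplat − PEEP) × Vt = 0.5 × (23 − 9) × 0.510 L = 0.5 × 14.0 × 0.510 = 3.57 L·cmH2O.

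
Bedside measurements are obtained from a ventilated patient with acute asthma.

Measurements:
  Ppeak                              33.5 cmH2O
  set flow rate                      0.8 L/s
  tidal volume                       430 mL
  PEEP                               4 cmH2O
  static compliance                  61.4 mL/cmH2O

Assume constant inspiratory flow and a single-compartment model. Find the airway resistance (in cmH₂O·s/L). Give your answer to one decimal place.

Equation of motion (constant flow): PIP = Vt/C + R·V̇ + PEEP.
R·V̇ = PIP − Vt/C − PEEP = 33.5 − 430/61.4 − 4 = 33.5 − 7.003 − 4 = 22.497 cmH2O.
R = 22.497 / 0.8 = 28.121 cmH2O·s/L.

28.1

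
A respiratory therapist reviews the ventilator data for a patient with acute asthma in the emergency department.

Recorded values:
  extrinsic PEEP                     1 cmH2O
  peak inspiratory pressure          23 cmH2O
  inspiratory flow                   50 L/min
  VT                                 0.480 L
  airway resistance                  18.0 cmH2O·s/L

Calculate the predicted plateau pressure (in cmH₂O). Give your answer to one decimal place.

8.0

Flow: 50 L/min ÷ 60 = 0.8333 L/s.
Pplat = PIP − Raw × flow = 23 − 18.0 × 0.8333 = 23 − 14.999 = 8.001 cmH2O.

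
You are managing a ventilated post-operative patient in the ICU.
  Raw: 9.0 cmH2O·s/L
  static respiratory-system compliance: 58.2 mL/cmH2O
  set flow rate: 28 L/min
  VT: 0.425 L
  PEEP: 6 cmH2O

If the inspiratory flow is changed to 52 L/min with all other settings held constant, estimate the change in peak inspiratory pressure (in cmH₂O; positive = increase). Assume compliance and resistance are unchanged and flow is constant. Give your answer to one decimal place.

3.6

Flow: 28 L/min ÷ 60 = 0.4667 L/s.
New flow: 52 L/min ÷ 60 = 0.8667 L/s.
PIP = Vt/C + R·V̇ + PEEP (constant-flow equation of motion).
Only the resistive term changes: ΔPIP = R × ΔV̇ = 9.0 × (0.8667 − 0.4667) = 9.0 × 0.4 = 3.6 cmH2O.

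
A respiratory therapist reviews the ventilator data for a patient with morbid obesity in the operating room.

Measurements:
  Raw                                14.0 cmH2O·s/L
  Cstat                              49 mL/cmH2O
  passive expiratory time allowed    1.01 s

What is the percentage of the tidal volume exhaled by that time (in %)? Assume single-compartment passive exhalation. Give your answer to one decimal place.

77.1

τ = R × C = 14.0 × 49 mL/cmH2O = 14.0 × 0.049 L/cmH2O = 0.686 s.
Passive exhalation: V(t)/V₀ = e^(−t/τ) = e^(−1.01/0.686) = 0.2294.
Fraction exhaled = 1 − 0.2294 = 0.7706 → 77.06%.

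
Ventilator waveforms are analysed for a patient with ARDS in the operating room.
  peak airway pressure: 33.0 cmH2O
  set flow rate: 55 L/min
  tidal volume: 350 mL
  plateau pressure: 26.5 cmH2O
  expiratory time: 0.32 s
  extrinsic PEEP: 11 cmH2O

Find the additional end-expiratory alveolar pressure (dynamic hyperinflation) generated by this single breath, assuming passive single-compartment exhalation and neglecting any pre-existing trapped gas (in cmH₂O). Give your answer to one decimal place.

2.1

Flow: 55 L/min ÷ 60 = 0.9167 L/s.
R = (PIP − Pplat)/V̇ = (33.0 − 26.5) / 0.9167 = 6.5/0.9167 = 7.091 cmH2O·s/L.
C = Vt/(Pplat − PEEP) = 350.0 / (26.5 − 11) = 350.0/15.5 = 22.581 mL/cmH2O.
τ = R × C = 7.091 × 0.02258 L/cmH2O = 0.1601 s.
Fraction remaining = e^(−Te/τ) = e^(−0.32/0.1601) = 0.1355; trapped volume = 350.0 × 0.1355 = 47.425 mL.
Additional alveolar pressure from trapping ≈ V_trapped / C = 47.425 / 22.581 = 2.1 cmH2O.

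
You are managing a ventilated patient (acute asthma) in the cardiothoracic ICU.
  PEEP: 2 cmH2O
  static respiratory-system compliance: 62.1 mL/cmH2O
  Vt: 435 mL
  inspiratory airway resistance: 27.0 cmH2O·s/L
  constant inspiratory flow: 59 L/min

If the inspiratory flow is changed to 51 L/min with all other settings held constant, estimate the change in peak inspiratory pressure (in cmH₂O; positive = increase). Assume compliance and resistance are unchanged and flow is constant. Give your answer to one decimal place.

-3.6

Flow: 59 L/min ÷ 60 = 0.9833 L/s.
New flow: 51 L/min ÷ 60 = 0.85 L/s.
PIP = Vt/C + R·V̇ + PEEP (constant-flow equation of motion).
Only the resistive term changes: ΔPIP = R × ΔV̇ = 27.0 × (0.85 − 0.9833) = 27.0 × -0.1333 = -3.599 cmH2O.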